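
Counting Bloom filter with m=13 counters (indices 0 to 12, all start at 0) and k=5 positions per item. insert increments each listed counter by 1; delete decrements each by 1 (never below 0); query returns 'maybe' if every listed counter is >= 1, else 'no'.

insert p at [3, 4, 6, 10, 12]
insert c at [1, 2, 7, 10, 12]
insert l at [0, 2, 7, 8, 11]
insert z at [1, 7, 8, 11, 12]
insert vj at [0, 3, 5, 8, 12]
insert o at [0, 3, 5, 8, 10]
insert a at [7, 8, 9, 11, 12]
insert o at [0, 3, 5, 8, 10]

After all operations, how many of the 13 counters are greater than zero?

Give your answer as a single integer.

Step 1: insert p at [3, 4, 6, 10, 12] -> counters=[0,0,0,1,1,0,1,0,0,0,1,0,1]
Step 2: insert c at [1, 2, 7, 10, 12] -> counters=[0,1,1,1,1,0,1,1,0,0,2,0,2]
Step 3: insert l at [0, 2, 7, 8, 11] -> counters=[1,1,2,1,1,0,1,2,1,0,2,1,2]
Step 4: insert z at [1, 7, 8, 11, 12] -> counters=[1,2,2,1,1,0,1,3,2,0,2,2,3]
Step 5: insert vj at [0, 3, 5, 8, 12] -> counters=[2,2,2,2,1,1,1,3,3,0,2,2,4]
Step 6: insert o at [0, 3, 5, 8, 10] -> counters=[3,2,2,3,1,2,1,3,4,0,3,2,4]
Step 7: insert a at [7, 8, 9, 11, 12] -> counters=[3,2,2,3,1,2,1,4,5,1,3,3,5]
Step 8: insert o at [0, 3, 5, 8, 10] -> counters=[4,2,2,4,1,3,1,4,6,1,4,3,5]
Final counters=[4,2,2,4,1,3,1,4,6,1,4,3,5] -> 13 nonzero

Answer: 13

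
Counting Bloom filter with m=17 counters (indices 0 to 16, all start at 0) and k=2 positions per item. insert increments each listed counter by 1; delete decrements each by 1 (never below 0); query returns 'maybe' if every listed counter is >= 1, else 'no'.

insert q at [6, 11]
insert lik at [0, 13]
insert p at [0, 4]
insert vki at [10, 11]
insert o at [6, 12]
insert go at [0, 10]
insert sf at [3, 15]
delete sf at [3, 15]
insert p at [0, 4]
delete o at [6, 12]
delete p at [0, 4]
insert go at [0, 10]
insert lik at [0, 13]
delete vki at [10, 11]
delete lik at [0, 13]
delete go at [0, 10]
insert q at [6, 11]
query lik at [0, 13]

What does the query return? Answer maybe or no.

Answer: maybe

Derivation:
Step 1: insert q at [6, 11] -> counters=[0,0,0,0,0,0,1,0,0,0,0,1,0,0,0,0,0]
Step 2: insert lik at [0, 13] -> counters=[1,0,0,0,0,0,1,0,0,0,0,1,0,1,0,0,0]
Step 3: insert p at [0, 4] -> counters=[2,0,0,0,1,0,1,0,0,0,0,1,0,1,0,0,0]
Step 4: insert vki at [10, 11] -> counters=[2,0,0,0,1,0,1,0,0,0,1,2,0,1,0,0,0]
Step 5: insert o at [6, 12] -> counters=[2,0,0,0,1,0,2,0,0,0,1,2,1,1,0,0,0]
Step 6: insert go at [0, 10] -> counters=[3,0,0,0,1,0,2,0,0,0,2,2,1,1,0,0,0]
Step 7: insert sf at [3, 15] -> counters=[3,0,0,1,1,0,2,0,0,0,2,2,1,1,0,1,0]
Step 8: delete sf at [3, 15] -> counters=[3,0,0,0,1,0,2,0,0,0,2,2,1,1,0,0,0]
Step 9: insert p at [0, 4] -> counters=[4,0,0,0,2,0,2,0,0,0,2,2,1,1,0,0,0]
Step 10: delete o at [6, 12] -> counters=[4,0,0,0,2,0,1,0,0,0,2,2,0,1,0,0,0]
Step 11: delete p at [0, 4] -> counters=[3,0,0,0,1,0,1,0,0,0,2,2,0,1,0,0,0]
Step 12: insert go at [0, 10] -> counters=[4,0,0,0,1,0,1,0,0,0,3,2,0,1,0,0,0]
Step 13: insert lik at [0, 13] -> counters=[5,0,0,0,1,0,1,0,0,0,3,2,0,2,0,0,0]
Step 14: delete vki at [10, 11] -> counters=[5,0,0,0,1,0,1,0,0,0,2,1,0,2,0,0,0]
Step 15: delete lik at [0, 13] -> counters=[4,0,0,0,1,0,1,0,0,0,2,1,0,1,0,0,0]
Step 16: delete go at [0, 10] -> counters=[3,0,0,0,1,0,1,0,0,0,1,1,0,1,0,0,0]
Step 17: insert q at [6, 11] -> counters=[3,0,0,0,1,0,2,0,0,0,1,2,0,1,0,0,0]
Query lik: check counters[0]=3 counters[13]=1 -> maybe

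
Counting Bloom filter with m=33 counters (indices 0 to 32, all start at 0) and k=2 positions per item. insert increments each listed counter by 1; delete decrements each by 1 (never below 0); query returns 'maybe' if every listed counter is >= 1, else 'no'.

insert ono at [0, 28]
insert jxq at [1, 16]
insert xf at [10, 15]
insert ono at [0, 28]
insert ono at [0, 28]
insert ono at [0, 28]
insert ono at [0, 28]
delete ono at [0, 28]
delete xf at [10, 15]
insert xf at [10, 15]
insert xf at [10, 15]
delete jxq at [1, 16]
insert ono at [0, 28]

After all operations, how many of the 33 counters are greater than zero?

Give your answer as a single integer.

Step 1: insert ono at [0, 28] -> counters=[1,0,0,0,0,0,0,0,0,0,0,0,0,0,0,0,0,0,0,0,0,0,0,0,0,0,0,0,1,0,0,0,0]
Step 2: insert jxq at [1, 16] -> counters=[1,1,0,0,0,0,0,0,0,0,0,0,0,0,0,0,1,0,0,0,0,0,0,0,0,0,0,0,1,0,0,0,0]
Step 3: insert xf at [10, 15] -> counters=[1,1,0,0,0,0,0,0,0,0,1,0,0,0,0,1,1,0,0,0,0,0,0,0,0,0,0,0,1,0,0,0,0]
Step 4: insert ono at [0, 28] -> counters=[2,1,0,0,0,0,0,0,0,0,1,0,0,0,0,1,1,0,0,0,0,0,0,0,0,0,0,0,2,0,0,0,0]
Step 5: insert ono at [0, 28] -> counters=[3,1,0,0,0,0,0,0,0,0,1,0,0,0,0,1,1,0,0,0,0,0,0,0,0,0,0,0,3,0,0,0,0]
Step 6: insert ono at [0, 28] -> counters=[4,1,0,0,0,0,0,0,0,0,1,0,0,0,0,1,1,0,0,0,0,0,0,0,0,0,0,0,4,0,0,0,0]
Step 7: insert ono at [0, 28] -> counters=[5,1,0,0,0,0,0,0,0,0,1,0,0,0,0,1,1,0,0,0,0,0,0,0,0,0,0,0,5,0,0,0,0]
Step 8: delete ono at [0, 28] -> counters=[4,1,0,0,0,0,0,0,0,0,1,0,0,0,0,1,1,0,0,0,0,0,0,0,0,0,0,0,4,0,0,0,0]
Step 9: delete xf at [10, 15] -> counters=[4,1,0,0,0,0,0,0,0,0,0,0,0,0,0,0,1,0,0,0,0,0,0,0,0,0,0,0,4,0,0,0,0]
Step 10: insert xf at [10, 15] -> counters=[4,1,0,0,0,0,0,0,0,0,1,0,0,0,0,1,1,0,0,0,0,0,0,0,0,0,0,0,4,0,0,0,0]
Step 11: insert xf at [10, 15] -> counters=[4,1,0,0,0,0,0,0,0,0,2,0,0,0,0,2,1,0,0,0,0,0,0,0,0,0,0,0,4,0,0,0,0]
Step 12: delete jxq at [1, 16] -> counters=[4,0,0,0,0,0,0,0,0,0,2,0,0,0,0,2,0,0,0,0,0,0,0,0,0,0,0,0,4,0,0,0,0]
Step 13: insert ono at [0, 28] -> counters=[5,0,0,0,0,0,0,0,0,0,2,0,0,0,0,2,0,0,0,0,0,0,0,0,0,0,0,0,5,0,0,0,0]
Final counters=[5,0,0,0,0,0,0,0,0,0,2,0,0,0,0,2,0,0,0,0,0,0,0,0,0,0,0,0,5,0,0,0,0] -> 4 nonzero

Answer: 4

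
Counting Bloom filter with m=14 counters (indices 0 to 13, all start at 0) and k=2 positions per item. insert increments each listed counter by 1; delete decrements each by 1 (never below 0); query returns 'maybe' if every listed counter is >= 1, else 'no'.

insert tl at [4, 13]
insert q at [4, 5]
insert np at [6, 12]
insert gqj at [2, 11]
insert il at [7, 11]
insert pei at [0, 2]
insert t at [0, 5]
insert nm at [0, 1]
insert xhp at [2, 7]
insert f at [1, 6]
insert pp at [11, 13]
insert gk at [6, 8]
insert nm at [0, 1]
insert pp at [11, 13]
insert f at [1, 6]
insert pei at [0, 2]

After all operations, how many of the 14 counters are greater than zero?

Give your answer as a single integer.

Step 1: insert tl at [4, 13] -> counters=[0,0,0,0,1,0,0,0,0,0,0,0,0,1]
Step 2: insert q at [4, 5] -> counters=[0,0,0,0,2,1,0,0,0,0,0,0,0,1]
Step 3: insert np at [6, 12] -> counters=[0,0,0,0,2,1,1,0,0,0,0,0,1,1]
Step 4: insert gqj at [2, 11] -> counters=[0,0,1,0,2,1,1,0,0,0,0,1,1,1]
Step 5: insert il at [7, 11] -> counters=[0,0,1,0,2,1,1,1,0,0,0,2,1,1]
Step 6: insert pei at [0, 2] -> counters=[1,0,2,0,2,1,1,1,0,0,0,2,1,1]
Step 7: insert t at [0, 5] -> counters=[2,0,2,0,2,2,1,1,0,0,0,2,1,1]
Step 8: insert nm at [0, 1] -> counters=[3,1,2,0,2,2,1,1,0,0,0,2,1,1]
Step 9: insert xhp at [2, 7] -> counters=[3,1,3,0,2,2,1,2,0,0,0,2,1,1]
Step 10: insert f at [1, 6] -> counters=[3,2,3,0,2,2,2,2,0,0,0,2,1,1]
Step 11: insert pp at [11, 13] -> counters=[3,2,3,0,2,2,2,2,0,0,0,3,1,2]
Step 12: insert gk at [6, 8] -> counters=[3,2,3,0,2,2,3,2,1,0,0,3,1,2]
Step 13: insert nm at [0, 1] -> counters=[4,3,3,0,2,2,3,2,1,0,0,3,1,2]
Step 14: insert pp at [11, 13] -> counters=[4,3,3,0,2,2,3,2,1,0,0,4,1,3]
Step 15: insert f at [1, 6] -> counters=[4,4,3,0,2,2,4,2,1,0,0,4,1,3]
Step 16: insert pei at [0, 2] -> counters=[5,4,4,0,2,2,4,2,1,0,0,4,1,3]
Final counters=[5,4,4,0,2,2,4,2,1,0,0,4,1,3] -> 11 nonzero

Answer: 11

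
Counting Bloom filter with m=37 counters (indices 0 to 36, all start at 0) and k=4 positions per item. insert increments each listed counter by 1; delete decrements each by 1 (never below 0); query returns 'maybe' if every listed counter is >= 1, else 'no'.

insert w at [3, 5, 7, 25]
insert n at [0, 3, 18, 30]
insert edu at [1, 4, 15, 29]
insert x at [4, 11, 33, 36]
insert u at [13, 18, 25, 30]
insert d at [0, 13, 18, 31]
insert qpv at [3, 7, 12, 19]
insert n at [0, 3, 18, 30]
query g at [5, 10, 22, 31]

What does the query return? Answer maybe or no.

Step 1: insert w at [3, 5, 7, 25] -> counters=[0,0,0,1,0,1,0,1,0,0,0,0,0,0,0,0,0,0,0,0,0,0,0,0,0,1,0,0,0,0,0,0,0,0,0,0,0]
Step 2: insert n at [0, 3, 18, 30] -> counters=[1,0,0,2,0,1,0,1,0,0,0,0,0,0,0,0,0,0,1,0,0,0,0,0,0,1,0,0,0,0,1,0,0,0,0,0,0]
Step 3: insert edu at [1, 4, 15, 29] -> counters=[1,1,0,2,1,1,0,1,0,0,0,0,0,0,0,1,0,0,1,0,0,0,0,0,0,1,0,0,0,1,1,0,0,0,0,0,0]
Step 4: insert x at [4, 11, 33, 36] -> counters=[1,1,0,2,2,1,0,1,0,0,0,1,0,0,0,1,0,0,1,0,0,0,0,0,0,1,0,0,0,1,1,0,0,1,0,0,1]
Step 5: insert u at [13, 18, 25, 30] -> counters=[1,1,0,2,2,1,0,1,0,0,0,1,0,1,0,1,0,0,2,0,0,0,0,0,0,2,0,0,0,1,2,0,0,1,0,0,1]
Step 6: insert d at [0, 13, 18, 31] -> counters=[2,1,0,2,2,1,0,1,0,0,0,1,0,2,0,1,0,0,3,0,0,0,0,0,0,2,0,0,0,1,2,1,0,1,0,0,1]
Step 7: insert qpv at [3, 7, 12, 19] -> counters=[2,1,0,3,2,1,0,2,0,0,0,1,1,2,0,1,0,0,3,1,0,0,0,0,0,2,0,0,0,1,2,1,0,1,0,0,1]
Step 8: insert n at [0, 3, 18, 30] -> counters=[3,1,0,4,2,1,0,2,0,0,0,1,1,2,0,1,0,0,4,1,0,0,0,0,0,2,0,0,0,1,3,1,0,1,0,0,1]
Query g: check counters[5]=1 counters[10]=0 counters[22]=0 counters[31]=1 -> no

Answer: no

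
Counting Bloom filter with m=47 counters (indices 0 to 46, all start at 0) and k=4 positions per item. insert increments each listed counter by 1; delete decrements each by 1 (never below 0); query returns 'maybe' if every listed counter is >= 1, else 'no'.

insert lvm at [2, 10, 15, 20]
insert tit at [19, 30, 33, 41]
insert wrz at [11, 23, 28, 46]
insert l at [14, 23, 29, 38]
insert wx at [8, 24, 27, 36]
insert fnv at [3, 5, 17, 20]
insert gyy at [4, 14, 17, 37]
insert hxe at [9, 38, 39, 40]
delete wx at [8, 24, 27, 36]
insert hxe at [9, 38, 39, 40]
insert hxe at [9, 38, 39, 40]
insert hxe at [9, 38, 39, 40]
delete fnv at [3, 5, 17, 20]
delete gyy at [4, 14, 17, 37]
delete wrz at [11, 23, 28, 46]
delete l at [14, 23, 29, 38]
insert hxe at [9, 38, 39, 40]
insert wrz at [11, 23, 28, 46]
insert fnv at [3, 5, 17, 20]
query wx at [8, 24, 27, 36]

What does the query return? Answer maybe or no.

Step 1: insert lvm at [2, 10, 15, 20] -> counters=[0,0,1,0,0,0,0,0,0,0,1,0,0,0,0,1,0,0,0,0,1,0,0,0,0,0,0,0,0,0,0,0,0,0,0,0,0,0,0,0,0,0,0,0,0,0,0]
Step 2: insert tit at [19, 30, 33, 41] -> counters=[0,0,1,0,0,0,0,0,0,0,1,0,0,0,0,1,0,0,0,1,1,0,0,0,0,0,0,0,0,0,1,0,0,1,0,0,0,0,0,0,0,1,0,0,0,0,0]
Step 3: insert wrz at [11, 23, 28, 46] -> counters=[0,0,1,0,0,0,0,0,0,0,1,1,0,0,0,1,0,0,0,1,1,0,0,1,0,0,0,0,1,0,1,0,0,1,0,0,0,0,0,0,0,1,0,0,0,0,1]
Step 4: insert l at [14, 23, 29, 38] -> counters=[0,0,1,0,0,0,0,0,0,0,1,1,0,0,1,1,0,0,0,1,1,0,0,2,0,0,0,0,1,1,1,0,0,1,0,0,0,0,1,0,0,1,0,0,0,0,1]
Step 5: insert wx at [8, 24, 27, 36] -> counters=[0,0,1,0,0,0,0,0,1,0,1,1,0,0,1,1,0,0,0,1,1,0,0,2,1,0,0,1,1,1,1,0,0,1,0,0,1,0,1,0,0,1,0,0,0,0,1]
Step 6: insert fnv at [3, 5, 17, 20] -> counters=[0,0,1,1,0,1,0,0,1,0,1,1,0,0,1,1,0,1,0,1,2,0,0,2,1,0,0,1,1,1,1,0,0,1,0,0,1,0,1,0,0,1,0,0,0,0,1]
Step 7: insert gyy at [4, 14, 17, 37] -> counters=[0,0,1,1,1,1,0,0,1,0,1,1,0,0,2,1,0,2,0,1,2,0,0,2,1,0,0,1,1,1,1,0,0,1,0,0,1,1,1,0,0,1,0,0,0,0,1]
Step 8: insert hxe at [9, 38, 39, 40] -> counters=[0,0,1,1,1,1,0,0,1,1,1,1,0,0,2,1,0,2,0,1,2,0,0,2,1,0,0,1,1,1,1,0,0,1,0,0,1,1,2,1,1,1,0,0,0,0,1]
Step 9: delete wx at [8, 24, 27, 36] -> counters=[0,0,1,1,1,1,0,0,0,1,1,1,0,0,2,1,0,2,0,1,2,0,0,2,0,0,0,0,1,1,1,0,0,1,0,0,0,1,2,1,1,1,0,0,0,0,1]
Step 10: insert hxe at [9, 38, 39, 40] -> counters=[0,0,1,1,1,1,0,0,0,2,1,1,0,0,2,1,0,2,0,1,2,0,0,2,0,0,0,0,1,1,1,0,0,1,0,0,0,1,3,2,2,1,0,0,0,0,1]
Step 11: insert hxe at [9, 38, 39, 40] -> counters=[0,0,1,1,1,1,0,0,0,3,1,1,0,0,2,1,0,2,0,1,2,0,0,2,0,0,0,0,1,1,1,0,0,1,0,0,0,1,4,3,3,1,0,0,0,0,1]
Step 12: insert hxe at [9, 38, 39, 40] -> counters=[0,0,1,1,1,1,0,0,0,4,1,1,0,0,2,1,0,2,0,1,2,0,0,2,0,0,0,0,1,1,1,0,0,1,0,0,0,1,5,4,4,1,0,0,0,0,1]
Step 13: delete fnv at [3, 5, 17, 20] -> counters=[0,0,1,0,1,0,0,0,0,4,1,1,0,0,2,1,0,1,0,1,1,0,0,2,0,0,0,0,1,1,1,0,0,1,0,0,0,1,5,4,4,1,0,0,0,0,1]
Step 14: delete gyy at [4, 14, 17, 37] -> counters=[0,0,1,0,0,0,0,0,0,4,1,1,0,0,1,1,0,0,0,1,1,0,0,2,0,0,0,0,1,1,1,0,0,1,0,0,0,0,5,4,4,1,0,0,0,0,1]
Step 15: delete wrz at [11, 23, 28, 46] -> counters=[0,0,1,0,0,0,0,0,0,4,1,0,0,0,1,1,0,0,0,1,1,0,0,1,0,0,0,0,0,1,1,0,0,1,0,0,0,0,5,4,4,1,0,0,0,0,0]
Step 16: delete l at [14, 23, 29, 38] -> counters=[0,0,1,0,0,0,0,0,0,4,1,0,0,0,0,1,0,0,0,1,1,0,0,0,0,0,0,0,0,0,1,0,0,1,0,0,0,0,4,4,4,1,0,0,0,0,0]
Step 17: insert hxe at [9, 38, 39, 40] -> counters=[0,0,1,0,0,0,0,0,0,5,1,0,0,0,0,1,0,0,0,1,1,0,0,0,0,0,0,0,0,0,1,0,0,1,0,0,0,0,5,5,5,1,0,0,0,0,0]
Step 18: insert wrz at [11, 23, 28, 46] -> counters=[0,0,1,0,0,0,0,0,0,5,1,1,0,0,0,1,0,0,0,1,1,0,0,1,0,0,0,0,1,0,1,0,0,1,0,0,0,0,5,5,5,1,0,0,0,0,1]
Step 19: insert fnv at [3, 5, 17, 20] -> counters=[0,0,1,1,0,1,0,0,0,5,1,1,0,0,0,1,0,1,0,1,2,0,0,1,0,0,0,0,1,0,1,0,0,1,0,0,0,0,5,5,5,1,0,0,0,0,1]
Query wx: check counters[8]=0 counters[24]=0 counters[27]=0 counters[36]=0 -> no

Answer: no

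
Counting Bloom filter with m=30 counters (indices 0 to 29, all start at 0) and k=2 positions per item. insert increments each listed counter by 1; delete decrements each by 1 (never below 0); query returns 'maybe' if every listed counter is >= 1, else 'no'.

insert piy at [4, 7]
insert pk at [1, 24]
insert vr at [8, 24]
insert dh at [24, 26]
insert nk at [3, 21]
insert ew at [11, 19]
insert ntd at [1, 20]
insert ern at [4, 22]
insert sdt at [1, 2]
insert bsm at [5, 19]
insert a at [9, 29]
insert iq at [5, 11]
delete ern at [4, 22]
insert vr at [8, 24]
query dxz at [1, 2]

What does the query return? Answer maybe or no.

Step 1: insert piy at [4, 7] -> counters=[0,0,0,0,1,0,0,1,0,0,0,0,0,0,0,0,0,0,0,0,0,0,0,0,0,0,0,0,0,0]
Step 2: insert pk at [1, 24] -> counters=[0,1,0,0,1,0,0,1,0,0,0,0,0,0,0,0,0,0,0,0,0,0,0,0,1,0,0,0,0,0]
Step 3: insert vr at [8, 24] -> counters=[0,1,0,0,1,0,0,1,1,0,0,0,0,0,0,0,0,0,0,0,0,0,0,0,2,0,0,0,0,0]
Step 4: insert dh at [24, 26] -> counters=[0,1,0,0,1,0,0,1,1,0,0,0,0,0,0,0,0,0,0,0,0,0,0,0,3,0,1,0,0,0]
Step 5: insert nk at [3, 21] -> counters=[0,1,0,1,1,0,0,1,1,0,0,0,0,0,0,0,0,0,0,0,0,1,0,0,3,0,1,0,0,0]
Step 6: insert ew at [11, 19] -> counters=[0,1,0,1,1,0,0,1,1,0,0,1,0,0,0,0,0,0,0,1,0,1,0,0,3,0,1,0,0,0]
Step 7: insert ntd at [1, 20] -> counters=[0,2,0,1,1,0,0,1,1,0,0,1,0,0,0,0,0,0,0,1,1,1,0,0,3,0,1,0,0,0]
Step 8: insert ern at [4, 22] -> counters=[0,2,0,1,2,0,0,1,1,0,0,1,0,0,0,0,0,0,0,1,1,1,1,0,3,0,1,0,0,0]
Step 9: insert sdt at [1, 2] -> counters=[0,3,1,1,2,0,0,1,1,0,0,1,0,0,0,0,0,0,0,1,1,1,1,0,3,0,1,0,0,0]
Step 10: insert bsm at [5, 19] -> counters=[0,3,1,1,2,1,0,1,1,0,0,1,0,0,0,0,0,0,0,2,1,1,1,0,3,0,1,0,0,0]
Step 11: insert a at [9, 29] -> counters=[0,3,1,1,2,1,0,1,1,1,0,1,0,0,0,0,0,0,0,2,1,1,1,0,3,0,1,0,0,1]
Step 12: insert iq at [5, 11] -> counters=[0,3,1,1,2,2,0,1,1,1,0,2,0,0,0,0,0,0,0,2,1,1,1,0,3,0,1,0,0,1]
Step 13: delete ern at [4, 22] -> counters=[0,3,1,1,1,2,0,1,1,1,0,2,0,0,0,0,0,0,0,2,1,1,0,0,3,0,1,0,0,1]
Step 14: insert vr at [8, 24] -> counters=[0,3,1,1,1,2,0,1,2,1,0,2,0,0,0,0,0,0,0,2,1,1,0,0,4,0,1,0,0,1]
Query dxz: check counters[1]=3 counters[2]=1 -> maybe

Answer: maybe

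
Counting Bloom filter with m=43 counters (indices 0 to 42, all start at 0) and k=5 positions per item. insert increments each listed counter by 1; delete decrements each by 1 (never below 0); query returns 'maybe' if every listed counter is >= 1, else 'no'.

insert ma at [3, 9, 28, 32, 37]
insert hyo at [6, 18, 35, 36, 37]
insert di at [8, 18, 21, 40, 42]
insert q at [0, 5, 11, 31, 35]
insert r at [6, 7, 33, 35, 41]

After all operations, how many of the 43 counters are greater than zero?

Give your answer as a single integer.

Answer: 20

Derivation:
Step 1: insert ma at [3, 9, 28, 32, 37] -> counters=[0,0,0,1,0,0,0,0,0,1,0,0,0,0,0,0,0,0,0,0,0,0,0,0,0,0,0,0,1,0,0,0,1,0,0,0,0,1,0,0,0,0,0]
Step 2: insert hyo at [6, 18, 35, 36, 37] -> counters=[0,0,0,1,0,0,1,0,0,1,0,0,0,0,0,0,0,0,1,0,0,0,0,0,0,0,0,0,1,0,0,0,1,0,0,1,1,2,0,0,0,0,0]
Step 3: insert di at [8, 18, 21, 40, 42] -> counters=[0,0,0,1,0,0,1,0,1,1,0,0,0,0,0,0,0,0,2,0,0,1,0,0,0,0,0,0,1,0,0,0,1,0,0,1,1,2,0,0,1,0,1]
Step 4: insert q at [0, 5, 11, 31, 35] -> counters=[1,0,0,1,0,1,1,0,1,1,0,1,0,0,0,0,0,0,2,0,0,1,0,0,0,0,0,0,1,0,0,1,1,0,0,2,1,2,0,0,1,0,1]
Step 5: insert r at [6, 7, 33, 35, 41] -> counters=[1,0,0,1,0,1,2,1,1,1,0,1,0,0,0,0,0,0,2,0,0,1,0,0,0,0,0,0,1,0,0,1,1,1,0,3,1,2,0,0,1,1,1]
Final counters=[1,0,0,1,0,1,2,1,1,1,0,1,0,0,0,0,0,0,2,0,0,1,0,0,0,0,0,0,1,0,0,1,1,1,0,3,1,2,0,0,1,1,1] -> 20 nonzero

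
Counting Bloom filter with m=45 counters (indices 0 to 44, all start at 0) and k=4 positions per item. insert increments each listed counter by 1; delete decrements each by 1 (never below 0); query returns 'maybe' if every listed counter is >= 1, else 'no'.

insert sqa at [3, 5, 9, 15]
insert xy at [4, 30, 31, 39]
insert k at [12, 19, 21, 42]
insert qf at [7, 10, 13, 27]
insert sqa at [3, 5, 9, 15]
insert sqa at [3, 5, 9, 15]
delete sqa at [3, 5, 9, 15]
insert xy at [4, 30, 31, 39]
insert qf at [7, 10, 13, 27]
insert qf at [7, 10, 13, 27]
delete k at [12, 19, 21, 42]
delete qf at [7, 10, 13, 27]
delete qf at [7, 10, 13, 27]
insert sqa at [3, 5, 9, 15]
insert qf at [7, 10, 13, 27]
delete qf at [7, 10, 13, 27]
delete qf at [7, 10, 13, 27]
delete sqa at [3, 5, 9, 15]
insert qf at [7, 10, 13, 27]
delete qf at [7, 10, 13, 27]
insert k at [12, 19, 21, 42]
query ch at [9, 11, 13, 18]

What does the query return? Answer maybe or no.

Step 1: insert sqa at [3, 5, 9, 15] -> counters=[0,0,0,1,0,1,0,0,0,1,0,0,0,0,0,1,0,0,0,0,0,0,0,0,0,0,0,0,0,0,0,0,0,0,0,0,0,0,0,0,0,0,0,0,0]
Step 2: insert xy at [4, 30, 31, 39] -> counters=[0,0,0,1,1,1,0,0,0,1,0,0,0,0,0,1,0,0,0,0,0,0,0,0,0,0,0,0,0,0,1,1,0,0,0,0,0,0,0,1,0,0,0,0,0]
Step 3: insert k at [12, 19, 21, 42] -> counters=[0,0,0,1,1,1,0,0,0,1,0,0,1,0,0,1,0,0,0,1,0,1,0,0,0,0,0,0,0,0,1,1,0,0,0,0,0,0,0,1,0,0,1,0,0]
Step 4: insert qf at [7, 10, 13, 27] -> counters=[0,0,0,1,1,1,0,1,0,1,1,0,1,1,0,1,0,0,0,1,0,1,0,0,0,0,0,1,0,0,1,1,0,0,0,0,0,0,0,1,0,0,1,0,0]
Step 5: insert sqa at [3, 5, 9, 15] -> counters=[0,0,0,2,1,2,0,1,0,2,1,0,1,1,0,2,0,0,0,1,0,1,0,0,0,0,0,1,0,0,1,1,0,0,0,0,0,0,0,1,0,0,1,0,0]
Step 6: insert sqa at [3, 5, 9, 15] -> counters=[0,0,0,3,1,3,0,1,0,3,1,0,1,1,0,3,0,0,0,1,0,1,0,0,0,0,0,1,0,0,1,1,0,0,0,0,0,0,0,1,0,0,1,0,0]
Step 7: delete sqa at [3, 5, 9, 15] -> counters=[0,0,0,2,1,2,0,1,0,2,1,0,1,1,0,2,0,0,0,1,0,1,0,0,0,0,0,1,0,0,1,1,0,0,0,0,0,0,0,1,0,0,1,0,0]
Step 8: insert xy at [4, 30, 31, 39] -> counters=[0,0,0,2,2,2,0,1,0,2,1,0,1,1,0,2,0,0,0,1,0,1,0,0,0,0,0,1,0,0,2,2,0,0,0,0,0,0,0,2,0,0,1,0,0]
Step 9: insert qf at [7, 10, 13, 27] -> counters=[0,0,0,2,2,2,0,2,0,2,2,0,1,2,0,2,0,0,0,1,0,1,0,0,0,0,0,2,0,0,2,2,0,0,0,0,0,0,0,2,0,0,1,0,0]
Step 10: insert qf at [7, 10, 13, 27] -> counters=[0,0,0,2,2,2,0,3,0,2,3,0,1,3,0,2,0,0,0,1,0,1,0,0,0,0,0,3,0,0,2,2,0,0,0,0,0,0,0,2,0,0,1,0,0]
Step 11: delete k at [12, 19, 21, 42] -> counters=[0,0,0,2,2,2,0,3,0,2,3,0,0,3,0,2,0,0,0,0,0,0,0,0,0,0,0,3,0,0,2,2,0,0,0,0,0,0,0,2,0,0,0,0,0]
Step 12: delete qf at [7, 10, 13, 27] -> counters=[0,0,0,2,2,2,0,2,0,2,2,0,0,2,0,2,0,0,0,0,0,0,0,0,0,0,0,2,0,0,2,2,0,0,0,0,0,0,0,2,0,0,0,0,0]
Step 13: delete qf at [7, 10, 13, 27] -> counters=[0,0,0,2,2,2,0,1,0,2,1,0,0,1,0,2,0,0,0,0,0,0,0,0,0,0,0,1,0,0,2,2,0,0,0,0,0,0,0,2,0,0,0,0,0]
Step 14: insert sqa at [3, 5, 9, 15] -> counters=[0,0,0,3,2,3,0,1,0,3,1,0,0,1,0,3,0,0,0,0,0,0,0,0,0,0,0,1,0,0,2,2,0,0,0,0,0,0,0,2,0,0,0,0,0]
Step 15: insert qf at [7, 10, 13, 27] -> counters=[0,0,0,3,2,3,0,2,0,3,2,0,0,2,0,3,0,0,0,0,0,0,0,0,0,0,0,2,0,0,2,2,0,0,0,0,0,0,0,2,0,0,0,0,0]
Step 16: delete qf at [7, 10, 13, 27] -> counters=[0,0,0,3,2,3,0,1,0,3,1,0,0,1,0,3,0,0,0,0,0,0,0,0,0,0,0,1,0,0,2,2,0,0,0,0,0,0,0,2,0,0,0,0,0]
Step 17: delete qf at [7, 10, 13, 27] -> counters=[0,0,0,3,2,3,0,0,0,3,0,0,0,0,0,3,0,0,0,0,0,0,0,0,0,0,0,0,0,0,2,2,0,0,0,0,0,0,0,2,0,0,0,0,0]
Step 18: delete sqa at [3, 5, 9, 15] -> counters=[0,0,0,2,2,2,0,0,0,2,0,0,0,0,0,2,0,0,0,0,0,0,0,0,0,0,0,0,0,0,2,2,0,0,0,0,0,0,0,2,0,0,0,0,0]
Step 19: insert qf at [7, 10, 13, 27] -> counters=[0,0,0,2,2,2,0,1,0,2,1,0,0,1,0,2,0,0,0,0,0,0,0,0,0,0,0,1,0,0,2,2,0,0,0,0,0,0,0,2,0,0,0,0,0]
Step 20: delete qf at [7, 10, 13, 27] -> counters=[0,0,0,2,2,2,0,0,0,2,0,0,0,0,0,2,0,0,0,0,0,0,0,0,0,0,0,0,0,0,2,2,0,0,0,0,0,0,0,2,0,0,0,0,0]
Step 21: insert k at [12, 19, 21, 42] -> counters=[0,0,0,2,2,2,0,0,0,2,0,0,1,0,0,2,0,0,0,1,0,1,0,0,0,0,0,0,0,0,2,2,0,0,0,0,0,0,0,2,0,0,1,0,0]
Query ch: check counters[9]=2 counters[11]=0 counters[13]=0 counters[18]=0 -> no

Answer: no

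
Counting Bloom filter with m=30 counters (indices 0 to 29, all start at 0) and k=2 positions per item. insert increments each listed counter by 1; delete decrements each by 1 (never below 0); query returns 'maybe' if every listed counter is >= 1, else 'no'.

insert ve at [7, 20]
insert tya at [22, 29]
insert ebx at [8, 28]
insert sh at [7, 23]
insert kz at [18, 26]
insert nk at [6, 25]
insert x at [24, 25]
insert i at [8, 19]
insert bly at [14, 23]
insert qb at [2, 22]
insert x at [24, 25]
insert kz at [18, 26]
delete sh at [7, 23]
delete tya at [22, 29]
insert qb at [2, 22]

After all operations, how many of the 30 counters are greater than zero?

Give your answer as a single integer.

Answer: 14

Derivation:
Step 1: insert ve at [7, 20] -> counters=[0,0,0,0,0,0,0,1,0,0,0,0,0,0,0,0,0,0,0,0,1,0,0,0,0,0,0,0,0,0]
Step 2: insert tya at [22, 29] -> counters=[0,0,0,0,0,0,0,1,0,0,0,0,0,0,0,0,0,0,0,0,1,0,1,0,0,0,0,0,0,1]
Step 3: insert ebx at [8, 28] -> counters=[0,0,0,0,0,0,0,1,1,0,0,0,0,0,0,0,0,0,0,0,1,0,1,0,0,0,0,0,1,1]
Step 4: insert sh at [7, 23] -> counters=[0,0,0,0,0,0,0,2,1,0,0,0,0,0,0,0,0,0,0,0,1,0,1,1,0,0,0,0,1,1]
Step 5: insert kz at [18, 26] -> counters=[0,0,0,0,0,0,0,2,1,0,0,0,0,0,0,0,0,0,1,0,1,0,1,1,0,0,1,0,1,1]
Step 6: insert nk at [6, 25] -> counters=[0,0,0,0,0,0,1,2,1,0,0,0,0,0,0,0,0,0,1,0,1,0,1,1,0,1,1,0,1,1]
Step 7: insert x at [24, 25] -> counters=[0,0,0,0,0,0,1,2,1,0,0,0,0,0,0,0,0,0,1,0,1,0,1,1,1,2,1,0,1,1]
Step 8: insert i at [8, 19] -> counters=[0,0,0,0,0,0,1,2,2,0,0,0,0,0,0,0,0,0,1,1,1,0,1,1,1,2,1,0,1,1]
Step 9: insert bly at [14, 23] -> counters=[0,0,0,0,0,0,1,2,2,0,0,0,0,0,1,0,0,0,1,1,1,0,1,2,1,2,1,0,1,1]
Step 10: insert qb at [2, 22] -> counters=[0,0,1,0,0,0,1,2,2,0,0,0,0,0,1,0,0,0,1,1,1,0,2,2,1,2,1,0,1,1]
Step 11: insert x at [24, 25] -> counters=[0,0,1,0,0,0,1,2,2,0,0,0,0,0,1,0,0,0,1,1,1,0,2,2,2,3,1,0,1,1]
Step 12: insert kz at [18, 26] -> counters=[0,0,1,0,0,0,1,2,2,0,0,0,0,0,1,0,0,0,2,1,1,0,2,2,2,3,2,0,1,1]
Step 13: delete sh at [7, 23] -> counters=[0,0,1,0,0,0,1,1,2,0,0,0,0,0,1,0,0,0,2,1,1,0,2,1,2,3,2,0,1,1]
Step 14: delete tya at [22, 29] -> counters=[0,0,1,0,0,0,1,1,2,0,0,0,0,0,1,0,0,0,2,1,1,0,1,1,2,3,2,0,1,0]
Step 15: insert qb at [2, 22] -> counters=[0,0,2,0,0,0,1,1,2,0,0,0,0,0,1,0,0,0,2,1,1,0,2,1,2,3,2,0,1,0]
Final counters=[0,0,2,0,0,0,1,1,2,0,0,0,0,0,1,0,0,0,2,1,1,0,2,1,2,3,2,0,1,0] -> 14 nonzero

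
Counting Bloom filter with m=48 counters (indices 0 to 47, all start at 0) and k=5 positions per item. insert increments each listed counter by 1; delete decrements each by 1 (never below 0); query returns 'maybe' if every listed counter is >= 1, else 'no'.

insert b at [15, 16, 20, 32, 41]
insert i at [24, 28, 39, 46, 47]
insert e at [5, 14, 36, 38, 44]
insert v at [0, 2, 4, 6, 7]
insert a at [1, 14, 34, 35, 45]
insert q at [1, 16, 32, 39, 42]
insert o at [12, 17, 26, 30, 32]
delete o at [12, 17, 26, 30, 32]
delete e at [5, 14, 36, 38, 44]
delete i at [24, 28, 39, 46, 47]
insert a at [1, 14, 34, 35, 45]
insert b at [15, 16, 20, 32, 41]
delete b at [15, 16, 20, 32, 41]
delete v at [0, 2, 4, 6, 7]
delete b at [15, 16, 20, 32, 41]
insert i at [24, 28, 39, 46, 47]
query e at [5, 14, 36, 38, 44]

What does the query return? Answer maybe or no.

Step 1: insert b at [15, 16, 20, 32, 41] -> counters=[0,0,0,0,0,0,0,0,0,0,0,0,0,0,0,1,1,0,0,0,1,0,0,0,0,0,0,0,0,0,0,0,1,0,0,0,0,0,0,0,0,1,0,0,0,0,0,0]
Step 2: insert i at [24, 28, 39, 46, 47] -> counters=[0,0,0,0,0,0,0,0,0,0,0,0,0,0,0,1,1,0,0,0,1,0,0,0,1,0,0,0,1,0,0,0,1,0,0,0,0,0,0,1,0,1,0,0,0,0,1,1]
Step 3: insert e at [5, 14, 36, 38, 44] -> counters=[0,0,0,0,0,1,0,0,0,0,0,0,0,0,1,1,1,0,0,0,1,0,0,0,1,0,0,0,1,0,0,0,1,0,0,0,1,0,1,1,0,1,0,0,1,0,1,1]
Step 4: insert v at [0, 2, 4, 6, 7] -> counters=[1,0,1,0,1,1,1,1,0,0,0,0,0,0,1,1,1,0,0,0,1,0,0,0,1,0,0,0,1,0,0,0,1,0,0,0,1,0,1,1,0,1,0,0,1,0,1,1]
Step 5: insert a at [1, 14, 34, 35, 45] -> counters=[1,1,1,0,1,1,1,1,0,0,0,0,0,0,2,1,1,0,0,0,1,0,0,0,1,0,0,0,1,0,0,0,1,0,1,1,1,0,1,1,0,1,0,0,1,1,1,1]
Step 6: insert q at [1, 16, 32, 39, 42] -> counters=[1,2,1,0,1,1,1,1,0,0,0,0,0,0,2,1,2,0,0,0,1,0,0,0,1,0,0,0,1,0,0,0,2,0,1,1,1,0,1,2,0,1,1,0,1,1,1,1]
Step 7: insert o at [12, 17, 26, 30, 32] -> counters=[1,2,1,0,1,1,1,1,0,0,0,0,1,0,2,1,2,1,0,0,1,0,0,0,1,0,1,0,1,0,1,0,3,0,1,1,1,0,1,2,0,1,1,0,1,1,1,1]
Step 8: delete o at [12, 17, 26, 30, 32] -> counters=[1,2,1,0,1,1,1,1,0,0,0,0,0,0,2,1,2,0,0,0,1,0,0,0,1,0,0,0,1,0,0,0,2,0,1,1,1,0,1,2,0,1,1,0,1,1,1,1]
Step 9: delete e at [5, 14, 36, 38, 44] -> counters=[1,2,1,0,1,0,1,1,0,0,0,0,0,0,1,1,2,0,0,0,1,0,0,0,1,0,0,0,1,0,0,0,2,0,1,1,0,0,0,2,0,1,1,0,0,1,1,1]
Step 10: delete i at [24, 28, 39, 46, 47] -> counters=[1,2,1,0,1,0,1,1,0,0,0,0,0,0,1,1,2,0,0,0,1,0,0,0,0,0,0,0,0,0,0,0,2,0,1,1,0,0,0,1,0,1,1,0,0,1,0,0]
Step 11: insert a at [1, 14, 34, 35, 45] -> counters=[1,3,1,0,1,0,1,1,0,0,0,0,0,0,2,1,2,0,0,0,1,0,0,0,0,0,0,0,0,0,0,0,2,0,2,2,0,0,0,1,0,1,1,0,0,2,0,0]
Step 12: insert b at [15, 16, 20, 32, 41] -> counters=[1,3,1,0,1,0,1,1,0,0,0,0,0,0,2,2,3,0,0,0,2,0,0,0,0,0,0,0,0,0,0,0,3,0,2,2,0,0,0,1,0,2,1,0,0,2,0,0]
Step 13: delete b at [15, 16, 20, 32, 41] -> counters=[1,3,1,0,1,0,1,1,0,0,0,0,0,0,2,1,2,0,0,0,1,0,0,0,0,0,0,0,0,0,0,0,2,0,2,2,0,0,0,1,0,1,1,0,0,2,0,0]
Step 14: delete v at [0, 2, 4, 6, 7] -> counters=[0,3,0,0,0,0,0,0,0,0,0,0,0,0,2,1,2,0,0,0,1,0,0,0,0,0,0,0,0,0,0,0,2,0,2,2,0,0,0,1,0,1,1,0,0,2,0,0]
Step 15: delete b at [15, 16, 20, 32, 41] -> counters=[0,3,0,0,0,0,0,0,0,0,0,0,0,0,2,0,1,0,0,0,0,0,0,0,0,0,0,0,0,0,0,0,1,0,2,2,0,0,0,1,0,0,1,0,0,2,0,0]
Step 16: insert i at [24, 28, 39, 46, 47] -> counters=[0,3,0,0,0,0,0,0,0,0,0,0,0,0,2,0,1,0,0,0,0,0,0,0,1,0,0,0,1,0,0,0,1,0,2,2,0,0,0,2,0,0,1,0,0,2,1,1]
Query e: check counters[5]=0 counters[14]=2 counters[36]=0 counters[38]=0 counters[44]=0 -> no

Answer: no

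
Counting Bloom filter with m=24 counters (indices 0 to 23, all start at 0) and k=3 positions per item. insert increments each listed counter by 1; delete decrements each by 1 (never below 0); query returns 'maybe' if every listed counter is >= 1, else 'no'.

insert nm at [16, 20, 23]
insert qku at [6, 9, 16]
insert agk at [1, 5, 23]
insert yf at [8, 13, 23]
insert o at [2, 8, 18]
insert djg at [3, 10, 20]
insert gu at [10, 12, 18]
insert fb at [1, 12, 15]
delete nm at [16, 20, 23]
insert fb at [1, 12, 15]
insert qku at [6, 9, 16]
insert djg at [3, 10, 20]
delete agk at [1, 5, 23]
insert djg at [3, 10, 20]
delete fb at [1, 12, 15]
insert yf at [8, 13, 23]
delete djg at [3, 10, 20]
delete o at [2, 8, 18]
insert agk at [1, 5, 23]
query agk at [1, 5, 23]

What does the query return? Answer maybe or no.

Answer: maybe

Derivation:
Step 1: insert nm at [16, 20, 23] -> counters=[0,0,0,0,0,0,0,0,0,0,0,0,0,0,0,0,1,0,0,0,1,0,0,1]
Step 2: insert qku at [6, 9, 16] -> counters=[0,0,0,0,0,0,1,0,0,1,0,0,0,0,0,0,2,0,0,0,1,0,0,1]
Step 3: insert agk at [1, 5, 23] -> counters=[0,1,0,0,0,1,1,0,0,1,0,0,0,0,0,0,2,0,0,0,1,0,0,2]
Step 4: insert yf at [8, 13, 23] -> counters=[0,1,0,0,0,1,1,0,1,1,0,0,0,1,0,0,2,0,0,0,1,0,0,3]
Step 5: insert o at [2, 8, 18] -> counters=[0,1,1,0,0,1,1,0,2,1,0,0,0,1,0,0,2,0,1,0,1,0,0,3]
Step 6: insert djg at [3, 10, 20] -> counters=[0,1,1,1,0,1,1,0,2,1,1,0,0,1,0,0,2,0,1,0,2,0,0,3]
Step 7: insert gu at [10, 12, 18] -> counters=[0,1,1,1,0,1,1,0,2,1,2,0,1,1,0,0,2,0,2,0,2,0,0,3]
Step 8: insert fb at [1, 12, 15] -> counters=[0,2,1,1,0,1,1,0,2,1,2,0,2,1,0,1,2,0,2,0,2,0,0,3]
Step 9: delete nm at [16, 20, 23] -> counters=[0,2,1,1,0,1,1,0,2,1,2,0,2,1,0,1,1,0,2,0,1,0,0,2]
Step 10: insert fb at [1, 12, 15] -> counters=[0,3,1,1,0,1,1,0,2,1,2,0,3,1,0,2,1,0,2,0,1,0,0,2]
Step 11: insert qku at [6, 9, 16] -> counters=[0,3,1,1,0,1,2,0,2,2,2,0,3,1,0,2,2,0,2,0,1,0,0,2]
Step 12: insert djg at [3, 10, 20] -> counters=[0,3,1,2,0,1,2,0,2,2,3,0,3,1,0,2,2,0,2,0,2,0,0,2]
Step 13: delete agk at [1, 5, 23] -> counters=[0,2,1,2,0,0,2,0,2,2,3,0,3,1,0,2,2,0,2,0,2,0,0,1]
Step 14: insert djg at [3, 10, 20] -> counters=[0,2,1,3,0,0,2,0,2,2,4,0,3,1,0,2,2,0,2,0,3,0,0,1]
Step 15: delete fb at [1, 12, 15] -> counters=[0,1,1,3,0,0,2,0,2,2,4,0,2,1,0,1,2,0,2,0,3,0,0,1]
Step 16: insert yf at [8, 13, 23] -> counters=[0,1,1,3,0,0,2,0,3,2,4,0,2,2,0,1,2,0,2,0,3,0,0,2]
Step 17: delete djg at [3, 10, 20] -> counters=[0,1,1,2,0,0,2,0,3,2,3,0,2,2,0,1,2,0,2,0,2,0,0,2]
Step 18: delete o at [2, 8, 18] -> counters=[0,1,0,2,0,0,2,0,2,2,3,0,2,2,0,1,2,0,1,0,2,0,0,2]
Step 19: insert agk at [1, 5, 23] -> counters=[0,2,0,2,0,1,2,0,2,2,3,0,2,2,0,1,2,0,1,0,2,0,0,3]
Query agk: check counters[1]=2 counters[5]=1 counters[23]=3 -> maybe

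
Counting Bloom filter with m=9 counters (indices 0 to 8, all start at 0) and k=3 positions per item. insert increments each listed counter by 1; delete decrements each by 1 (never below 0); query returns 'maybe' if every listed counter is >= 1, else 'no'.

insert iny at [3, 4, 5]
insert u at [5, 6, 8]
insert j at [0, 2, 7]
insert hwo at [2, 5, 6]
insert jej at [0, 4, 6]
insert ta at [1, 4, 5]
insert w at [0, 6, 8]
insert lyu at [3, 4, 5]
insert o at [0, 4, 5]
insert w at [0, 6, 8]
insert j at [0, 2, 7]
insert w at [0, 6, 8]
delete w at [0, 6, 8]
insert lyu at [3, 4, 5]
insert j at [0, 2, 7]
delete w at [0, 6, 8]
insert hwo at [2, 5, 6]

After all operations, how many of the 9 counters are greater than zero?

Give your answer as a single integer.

Step 1: insert iny at [3, 4, 5] -> counters=[0,0,0,1,1,1,0,0,0]
Step 2: insert u at [5, 6, 8] -> counters=[0,0,0,1,1,2,1,0,1]
Step 3: insert j at [0, 2, 7] -> counters=[1,0,1,1,1,2,1,1,1]
Step 4: insert hwo at [2, 5, 6] -> counters=[1,0,2,1,1,3,2,1,1]
Step 5: insert jej at [0, 4, 6] -> counters=[2,0,2,1,2,3,3,1,1]
Step 6: insert ta at [1, 4, 5] -> counters=[2,1,2,1,3,4,3,1,1]
Step 7: insert w at [0, 6, 8] -> counters=[3,1,2,1,3,4,4,1,2]
Step 8: insert lyu at [3, 4, 5] -> counters=[3,1,2,2,4,5,4,1,2]
Step 9: insert o at [0, 4, 5] -> counters=[4,1,2,2,5,6,4,1,2]
Step 10: insert w at [0, 6, 8] -> counters=[5,1,2,2,5,6,5,1,3]
Step 11: insert j at [0, 2, 7] -> counters=[6,1,3,2,5,6,5,2,3]
Step 12: insert w at [0, 6, 8] -> counters=[7,1,3,2,5,6,6,2,4]
Step 13: delete w at [0, 6, 8] -> counters=[6,1,3,2,5,6,5,2,3]
Step 14: insert lyu at [3, 4, 5] -> counters=[6,1,3,3,6,7,5,2,3]
Step 15: insert j at [0, 2, 7] -> counters=[7,1,4,3,6,7,5,3,3]
Step 16: delete w at [0, 6, 8] -> counters=[6,1,4,3,6,7,4,3,2]
Step 17: insert hwo at [2, 5, 6] -> counters=[6,1,5,3,6,8,5,3,2]
Final counters=[6,1,5,3,6,8,5,3,2] -> 9 nonzero

Answer: 9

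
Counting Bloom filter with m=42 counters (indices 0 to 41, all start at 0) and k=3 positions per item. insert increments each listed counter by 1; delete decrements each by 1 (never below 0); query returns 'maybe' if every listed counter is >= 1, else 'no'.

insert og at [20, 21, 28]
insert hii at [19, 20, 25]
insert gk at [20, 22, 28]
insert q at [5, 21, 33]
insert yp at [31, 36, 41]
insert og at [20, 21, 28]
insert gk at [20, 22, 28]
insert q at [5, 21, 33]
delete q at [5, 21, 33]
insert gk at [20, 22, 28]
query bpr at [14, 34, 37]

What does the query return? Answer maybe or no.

Step 1: insert og at [20, 21, 28] -> counters=[0,0,0,0,0,0,0,0,0,0,0,0,0,0,0,0,0,0,0,0,1,1,0,0,0,0,0,0,1,0,0,0,0,0,0,0,0,0,0,0,0,0]
Step 2: insert hii at [19, 20, 25] -> counters=[0,0,0,0,0,0,0,0,0,0,0,0,0,0,0,0,0,0,0,1,2,1,0,0,0,1,0,0,1,0,0,0,0,0,0,0,0,0,0,0,0,0]
Step 3: insert gk at [20, 22, 28] -> counters=[0,0,0,0,0,0,0,0,0,0,0,0,0,0,0,0,0,0,0,1,3,1,1,0,0,1,0,0,2,0,0,0,0,0,0,0,0,0,0,0,0,0]
Step 4: insert q at [5, 21, 33] -> counters=[0,0,0,0,0,1,0,0,0,0,0,0,0,0,0,0,0,0,0,1,3,2,1,0,0,1,0,0,2,0,0,0,0,1,0,0,0,0,0,0,0,0]
Step 5: insert yp at [31, 36, 41] -> counters=[0,0,0,0,0,1,0,0,0,0,0,0,0,0,0,0,0,0,0,1,3,2,1,0,0,1,0,0,2,0,0,1,0,1,0,0,1,0,0,0,0,1]
Step 6: insert og at [20, 21, 28] -> counters=[0,0,0,0,0,1,0,0,0,0,0,0,0,0,0,0,0,0,0,1,4,3,1,0,0,1,0,0,3,0,0,1,0,1,0,0,1,0,0,0,0,1]
Step 7: insert gk at [20, 22, 28] -> counters=[0,0,0,0,0,1,0,0,0,0,0,0,0,0,0,0,0,0,0,1,5,3,2,0,0,1,0,0,4,0,0,1,0,1,0,0,1,0,0,0,0,1]
Step 8: insert q at [5, 21, 33] -> counters=[0,0,0,0,0,2,0,0,0,0,0,0,0,0,0,0,0,0,0,1,5,4,2,0,0,1,0,0,4,0,0,1,0,2,0,0,1,0,0,0,0,1]
Step 9: delete q at [5, 21, 33] -> counters=[0,0,0,0,0,1,0,0,0,0,0,0,0,0,0,0,0,0,0,1,5,3,2,0,0,1,0,0,4,0,0,1,0,1,0,0,1,0,0,0,0,1]
Step 10: insert gk at [20, 22, 28] -> counters=[0,0,0,0,0,1,0,0,0,0,0,0,0,0,0,0,0,0,0,1,6,3,3,0,0,1,0,0,5,0,0,1,0,1,0,0,1,0,0,0,0,1]
Query bpr: check counters[14]=0 counters[34]=0 counters[37]=0 -> no

Answer: no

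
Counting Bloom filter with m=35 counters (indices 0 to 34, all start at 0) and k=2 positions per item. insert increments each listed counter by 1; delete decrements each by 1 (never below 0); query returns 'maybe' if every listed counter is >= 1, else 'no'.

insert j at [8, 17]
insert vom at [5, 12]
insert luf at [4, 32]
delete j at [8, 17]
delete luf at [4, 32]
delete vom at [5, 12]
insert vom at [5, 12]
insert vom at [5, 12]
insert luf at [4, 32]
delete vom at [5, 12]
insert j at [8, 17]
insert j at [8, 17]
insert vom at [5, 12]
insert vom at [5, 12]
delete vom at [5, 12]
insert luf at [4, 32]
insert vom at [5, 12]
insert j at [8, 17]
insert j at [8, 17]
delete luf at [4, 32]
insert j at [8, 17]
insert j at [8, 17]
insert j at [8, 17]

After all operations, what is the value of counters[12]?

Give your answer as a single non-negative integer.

Answer: 3

Derivation:
Step 1: insert j at [8, 17] -> counters=[0,0,0,0,0,0,0,0,1,0,0,0,0,0,0,0,0,1,0,0,0,0,0,0,0,0,0,0,0,0,0,0,0,0,0]
Step 2: insert vom at [5, 12] -> counters=[0,0,0,0,0,1,0,0,1,0,0,0,1,0,0,0,0,1,0,0,0,0,0,0,0,0,0,0,0,0,0,0,0,0,0]
Step 3: insert luf at [4, 32] -> counters=[0,0,0,0,1,1,0,0,1,0,0,0,1,0,0,0,0,1,0,0,0,0,0,0,0,0,0,0,0,0,0,0,1,0,0]
Step 4: delete j at [8, 17] -> counters=[0,0,0,0,1,1,0,0,0,0,0,0,1,0,0,0,0,0,0,0,0,0,0,0,0,0,0,0,0,0,0,0,1,0,0]
Step 5: delete luf at [4, 32] -> counters=[0,0,0,0,0,1,0,0,0,0,0,0,1,0,0,0,0,0,0,0,0,0,0,0,0,0,0,0,0,0,0,0,0,0,0]
Step 6: delete vom at [5, 12] -> counters=[0,0,0,0,0,0,0,0,0,0,0,0,0,0,0,0,0,0,0,0,0,0,0,0,0,0,0,0,0,0,0,0,0,0,0]
Step 7: insert vom at [5, 12] -> counters=[0,0,0,0,0,1,0,0,0,0,0,0,1,0,0,0,0,0,0,0,0,0,0,0,0,0,0,0,0,0,0,0,0,0,0]
Step 8: insert vom at [5, 12] -> counters=[0,0,0,0,0,2,0,0,0,0,0,0,2,0,0,0,0,0,0,0,0,0,0,0,0,0,0,0,0,0,0,0,0,0,0]
Step 9: insert luf at [4, 32] -> counters=[0,0,0,0,1,2,0,0,0,0,0,0,2,0,0,0,0,0,0,0,0,0,0,0,0,0,0,0,0,0,0,0,1,0,0]
Step 10: delete vom at [5, 12] -> counters=[0,0,0,0,1,1,0,0,0,0,0,0,1,0,0,0,0,0,0,0,0,0,0,0,0,0,0,0,0,0,0,0,1,0,0]
Step 11: insert j at [8, 17] -> counters=[0,0,0,0,1,1,0,0,1,0,0,0,1,0,0,0,0,1,0,0,0,0,0,0,0,0,0,0,0,0,0,0,1,0,0]
Step 12: insert j at [8, 17] -> counters=[0,0,0,0,1,1,0,0,2,0,0,0,1,0,0,0,0,2,0,0,0,0,0,0,0,0,0,0,0,0,0,0,1,0,0]
Step 13: insert vom at [5, 12] -> counters=[0,0,0,0,1,2,0,0,2,0,0,0,2,0,0,0,0,2,0,0,0,0,0,0,0,0,0,0,0,0,0,0,1,0,0]
Step 14: insert vom at [5, 12] -> counters=[0,0,0,0,1,3,0,0,2,0,0,0,3,0,0,0,0,2,0,0,0,0,0,0,0,0,0,0,0,0,0,0,1,0,0]
Step 15: delete vom at [5, 12] -> counters=[0,0,0,0,1,2,0,0,2,0,0,0,2,0,0,0,0,2,0,0,0,0,0,0,0,0,0,0,0,0,0,0,1,0,0]
Step 16: insert luf at [4, 32] -> counters=[0,0,0,0,2,2,0,0,2,0,0,0,2,0,0,0,0,2,0,0,0,0,0,0,0,0,0,0,0,0,0,0,2,0,0]
Step 17: insert vom at [5, 12] -> counters=[0,0,0,0,2,3,0,0,2,0,0,0,3,0,0,0,0,2,0,0,0,0,0,0,0,0,0,0,0,0,0,0,2,0,0]
Step 18: insert j at [8, 17] -> counters=[0,0,0,0,2,3,0,0,3,0,0,0,3,0,0,0,0,3,0,0,0,0,0,0,0,0,0,0,0,0,0,0,2,0,0]
Step 19: insert j at [8, 17] -> counters=[0,0,0,0,2,3,0,0,4,0,0,0,3,0,0,0,0,4,0,0,0,0,0,0,0,0,0,0,0,0,0,0,2,0,0]
Step 20: delete luf at [4, 32] -> counters=[0,0,0,0,1,3,0,0,4,0,0,0,3,0,0,0,0,4,0,0,0,0,0,0,0,0,0,0,0,0,0,0,1,0,0]
Step 21: insert j at [8, 17] -> counters=[0,0,0,0,1,3,0,0,5,0,0,0,3,0,0,0,0,5,0,0,0,0,0,0,0,0,0,0,0,0,0,0,1,0,0]
Step 22: insert j at [8, 17] -> counters=[0,0,0,0,1,3,0,0,6,0,0,0,3,0,0,0,0,6,0,0,0,0,0,0,0,0,0,0,0,0,0,0,1,0,0]
Step 23: insert j at [8, 17] -> counters=[0,0,0,0,1,3,0,0,7,0,0,0,3,0,0,0,0,7,0,0,0,0,0,0,0,0,0,0,0,0,0,0,1,0,0]
Final counters=[0,0,0,0,1,3,0,0,7,0,0,0,3,0,0,0,0,7,0,0,0,0,0,0,0,0,0,0,0,0,0,0,1,0,0] -> counters[12]=3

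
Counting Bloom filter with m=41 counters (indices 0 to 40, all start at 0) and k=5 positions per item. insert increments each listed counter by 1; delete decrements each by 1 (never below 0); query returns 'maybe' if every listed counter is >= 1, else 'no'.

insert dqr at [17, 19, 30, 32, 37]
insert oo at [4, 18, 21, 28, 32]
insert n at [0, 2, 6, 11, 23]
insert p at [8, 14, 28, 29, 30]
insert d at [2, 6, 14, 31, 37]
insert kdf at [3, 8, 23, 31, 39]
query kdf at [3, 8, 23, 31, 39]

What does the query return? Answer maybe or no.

Answer: maybe

Derivation:
Step 1: insert dqr at [17, 19, 30, 32, 37] -> counters=[0,0,0,0,0,0,0,0,0,0,0,0,0,0,0,0,0,1,0,1,0,0,0,0,0,0,0,0,0,0,1,0,1,0,0,0,0,1,0,0,0]
Step 2: insert oo at [4, 18, 21, 28, 32] -> counters=[0,0,0,0,1,0,0,0,0,0,0,0,0,0,0,0,0,1,1,1,0,1,0,0,0,0,0,0,1,0,1,0,2,0,0,0,0,1,0,0,0]
Step 3: insert n at [0, 2, 6, 11, 23] -> counters=[1,0,1,0,1,0,1,0,0,0,0,1,0,0,0,0,0,1,1,1,0,1,0,1,0,0,0,0,1,0,1,0,2,0,0,0,0,1,0,0,0]
Step 4: insert p at [8, 14, 28, 29, 30] -> counters=[1,0,1,0,1,0,1,0,1,0,0,1,0,0,1,0,0,1,1,1,0,1,0,1,0,0,0,0,2,1,2,0,2,0,0,0,0,1,0,0,0]
Step 5: insert d at [2, 6, 14, 31, 37] -> counters=[1,0,2,0,1,0,2,0,1,0,0,1,0,0,2,0,0,1,1,1,0,1,0,1,0,0,0,0,2,1,2,1,2,0,0,0,0,2,0,0,0]
Step 6: insert kdf at [3, 8, 23, 31, 39] -> counters=[1,0,2,1,1,0,2,0,2,0,0,1,0,0,2,0,0,1,1,1,0,1,0,2,0,0,0,0,2,1,2,2,2,0,0,0,0,2,0,1,0]
Query kdf: check counters[3]=1 counters[8]=2 counters[23]=2 counters[31]=2 counters[39]=1 -> maybe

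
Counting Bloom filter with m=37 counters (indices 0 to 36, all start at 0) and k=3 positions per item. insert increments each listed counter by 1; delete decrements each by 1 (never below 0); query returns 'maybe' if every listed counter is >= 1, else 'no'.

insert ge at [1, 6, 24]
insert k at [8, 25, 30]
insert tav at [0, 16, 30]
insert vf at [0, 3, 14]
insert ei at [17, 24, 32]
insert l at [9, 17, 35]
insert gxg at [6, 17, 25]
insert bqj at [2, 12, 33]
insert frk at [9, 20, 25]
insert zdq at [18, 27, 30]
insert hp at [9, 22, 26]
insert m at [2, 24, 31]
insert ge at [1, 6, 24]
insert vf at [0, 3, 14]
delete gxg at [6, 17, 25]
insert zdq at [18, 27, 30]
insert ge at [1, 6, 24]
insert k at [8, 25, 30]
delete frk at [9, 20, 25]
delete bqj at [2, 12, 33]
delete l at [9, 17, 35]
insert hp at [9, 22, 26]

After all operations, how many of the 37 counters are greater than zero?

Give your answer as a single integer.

Step 1: insert ge at [1, 6, 24] -> counters=[0,1,0,0,0,0,1,0,0,0,0,0,0,0,0,0,0,0,0,0,0,0,0,0,1,0,0,0,0,0,0,0,0,0,0,0,0]
Step 2: insert k at [8, 25, 30] -> counters=[0,1,0,0,0,0,1,0,1,0,0,0,0,0,0,0,0,0,0,0,0,0,0,0,1,1,0,0,0,0,1,0,0,0,0,0,0]
Step 3: insert tav at [0, 16, 30] -> counters=[1,1,0,0,0,0,1,0,1,0,0,0,0,0,0,0,1,0,0,0,0,0,0,0,1,1,0,0,0,0,2,0,0,0,0,0,0]
Step 4: insert vf at [0, 3, 14] -> counters=[2,1,0,1,0,0,1,0,1,0,0,0,0,0,1,0,1,0,0,0,0,0,0,0,1,1,0,0,0,0,2,0,0,0,0,0,0]
Step 5: insert ei at [17, 24, 32] -> counters=[2,1,0,1,0,0,1,0,1,0,0,0,0,0,1,0,1,1,0,0,0,0,0,0,2,1,0,0,0,0,2,0,1,0,0,0,0]
Step 6: insert l at [9, 17, 35] -> counters=[2,1,0,1,0,0,1,0,1,1,0,0,0,0,1,0,1,2,0,0,0,0,0,0,2,1,0,0,0,0,2,0,1,0,0,1,0]
Step 7: insert gxg at [6, 17, 25] -> counters=[2,1,0,1,0,0,2,0,1,1,0,0,0,0,1,0,1,3,0,0,0,0,0,0,2,2,0,0,0,0,2,0,1,0,0,1,0]
Step 8: insert bqj at [2, 12, 33] -> counters=[2,1,1,1,0,0,2,0,1,1,0,0,1,0,1,0,1,3,0,0,0,0,0,0,2,2,0,0,0,0,2,0,1,1,0,1,0]
Step 9: insert frk at [9, 20, 25] -> counters=[2,1,1,1,0,0,2,0,1,2,0,0,1,0,1,0,1,3,0,0,1,0,0,0,2,3,0,0,0,0,2,0,1,1,0,1,0]
Step 10: insert zdq at [18, 27, 30] -> counters=[2,1,1,1,0,0,2,0,1,2,0,0,1,0,1,0,1,3,1,0,1,0,0,0,2,3,0,1,0,0,3,0,1,1,0,1,0]
Step 11: insert hp at [9, 22, 26] -> counters=[2,1,1,1,0,0,2,0,1,3,0,0,1,0,1,0,1,3,1,0,1,0,1,0,2,3,1,1,0,0,3,0,1,1,0,1,0]
Step 12: insert m at [2, 24, 31] -> counters=[2,1,2,1,0,0,2,0,1,3,0,0,1,0,1,0,1,3,1,0,1,0,1,0,3,3,1,1,0,0,3,1,1,1,0,1,0]
Step 13: insert ge at [1, 6, 24] -> counters=[2,2,2,1,0,0,3,0,1,3,0,0,1,0,1,0,1,3,1,0,1,0,1,0,4,3,1,1,0,0,3,1,1,1,0,1,0]
Step 14: insert vf at [0, 3, 14] -> counters=[3,2,2,2,0,0,3,0,1,3,0,0,1,0,2,0,1,3,1,0,1,0,1,0,4,3,1,1,0,0,3,1,1,1,0,1,0]
Step 15: delete gxg at [6, 17, 25] -> counters=[3,2,2,2,0,0,2,0,1,3,0,0,1,0,2,0,1,2,1,0,1,0,1,0,4,2,1,1,0,0,3,1,1,1,0,1,0]
Step 16: insert zdq at [18, 27, 30] -> counters=[3,2,2,2,0,0,2,0,1,3,0,0,1,0,2,0,1,2,2,0,1,0,1,0,4,2,1,2,0,0,4,1,1,1,0,1,0]
Step 17: insert ge at [1, 6, 24] -> counters=[3,3,2,2,0,0,3,0,1,3,0,0,1,0,2,0,1,2,2,0,1,0,1,0,5,2,1,2,0,0,4,1,1,1,0,1,0]
Step 18: insert k at [8, 25, 30] -> counters=[3,3,2,2,0,0,3,0,2,3,0,0,1,0,2,0,1,2,2,0,1,0,1,0,5,3,1,2,0,0,5,1,1,1,0,1,0]
Step 19: delete frk at [9, 20, 25] -> counters=[3,3,2,2,0,0,3,0,2,2,0,0,1,0,2,0,1,2,2,0,0,0,1,0,5,2,1,2,0,0,5,1,1,1,0,1,0]
Step 20: delete bqj at [2, 12, 33] -> counters=[3,3,1,2,0,0,3,0,2,2,0,0,0,0,2,0,1,2,2,0,0,0,1,0,5,2,1,2,0,0,5,1,1,0,0,1,0]
Step 21: delete l at [9, 17, 35] -> counters=[3,3,1,2,0,0,3,0,2,1,0,0,0,0,2,0,1,1,2,0,0,0,1,0,5,2,1,2,0,0,5,1,1,0,0,0,0]
Step 22: insert hp at [9, 22, 26] -> counters=[3,3,1,2,0,0,3,0,2,2,0,0,0,0,2,0,1,1,2,0,0,0,2,0,5,2,2,2,0,0,5,1,1,0,0,0,0]
Final counters=[3,3,1,2,0,0,3,0,2,2,0,0,0,0,2,0,1,1,2,0,0,0,2,0,5,2,2,2,0,0,5,1,1,0,0,0,0] -> 19 nonzero

Answer: 19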